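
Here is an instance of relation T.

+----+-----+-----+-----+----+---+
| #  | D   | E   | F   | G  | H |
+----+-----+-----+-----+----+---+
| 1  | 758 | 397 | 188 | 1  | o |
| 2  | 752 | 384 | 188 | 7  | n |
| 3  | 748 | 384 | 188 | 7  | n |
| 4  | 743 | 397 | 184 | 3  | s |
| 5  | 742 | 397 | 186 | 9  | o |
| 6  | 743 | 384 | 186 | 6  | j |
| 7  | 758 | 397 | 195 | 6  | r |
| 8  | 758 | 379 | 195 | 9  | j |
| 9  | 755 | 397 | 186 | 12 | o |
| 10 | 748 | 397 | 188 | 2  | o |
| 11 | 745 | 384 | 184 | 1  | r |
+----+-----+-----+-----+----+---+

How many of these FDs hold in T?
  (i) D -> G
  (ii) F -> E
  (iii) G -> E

0

(i) D -> G: D=758: rows 1, 7, 8 → G takes values {1, 6, 9} — violation; D=748: rows 3, 10 → G takes values {7, 2} — violation; D=743: rows 4, 6 → G takes values {3, 6} — violation — fails.
(ii) F -> E: F=188: rows 1, 2, 3, 10 → E takes values {397, 384} — violation; F=184: rows 4, 11 → E takes values {397, 384} — violation; F=186: rows 5, 6, 9 → E takes values {397, 384} — violation; F=195: rows 7, 8 → E takes values {397, 379} — violation — fails.
(iii) G -> E: G=1: rows 1, 11 → E takes values {397, 384} — violation; G=9: rows 5, 8 → E takes values {397, 379} — violation; G=6: rows 6, 7 → E takes values {384, 397} — violation — fails.
None of the 3 dependencies hold.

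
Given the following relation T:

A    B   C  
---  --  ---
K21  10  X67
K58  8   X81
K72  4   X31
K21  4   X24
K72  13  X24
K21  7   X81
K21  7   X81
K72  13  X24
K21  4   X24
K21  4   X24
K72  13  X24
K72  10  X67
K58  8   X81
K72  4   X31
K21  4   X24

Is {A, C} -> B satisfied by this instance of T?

(A=K21, C=X67): 1 row → B = 10 ✓
(A=K58, C=X81): 2 rows → B = 8, 8 ✓
(A=K72, C=X31): 2 rows → B = 4, 4 ✓
(A=K21, C=X24): 4 rows → B = 4, 4, 4, 4 ✓
(A=K72, C=X24): 3 rows → B = 13, 13, 13 ✓
(A=K21, C=X81): 2 rows → B = 7, 7 ✓
(A=K72, C=X67): 1 row → B = 10 ✓
Every {A, C} value is associated with a single B value, so {A, C} -> B holds.

Yes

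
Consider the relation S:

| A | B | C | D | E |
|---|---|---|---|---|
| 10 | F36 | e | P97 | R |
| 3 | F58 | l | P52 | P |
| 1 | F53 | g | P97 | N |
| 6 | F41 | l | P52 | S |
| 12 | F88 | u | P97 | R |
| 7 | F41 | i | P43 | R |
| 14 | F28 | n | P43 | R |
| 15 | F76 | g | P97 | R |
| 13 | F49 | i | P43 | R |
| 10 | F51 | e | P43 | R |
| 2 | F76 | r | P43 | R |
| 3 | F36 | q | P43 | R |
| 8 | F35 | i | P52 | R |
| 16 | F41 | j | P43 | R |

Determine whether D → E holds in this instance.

D=P97: 4 rows → E takes values {R, N} — violation
D=P52: 3 rows → E takes values {P, S, R} — violation
D=P43: 7 rows → E = R, R, R, R, R, R, R ✓
Two rows agree on D but differ on E, so D → E does not hold.

No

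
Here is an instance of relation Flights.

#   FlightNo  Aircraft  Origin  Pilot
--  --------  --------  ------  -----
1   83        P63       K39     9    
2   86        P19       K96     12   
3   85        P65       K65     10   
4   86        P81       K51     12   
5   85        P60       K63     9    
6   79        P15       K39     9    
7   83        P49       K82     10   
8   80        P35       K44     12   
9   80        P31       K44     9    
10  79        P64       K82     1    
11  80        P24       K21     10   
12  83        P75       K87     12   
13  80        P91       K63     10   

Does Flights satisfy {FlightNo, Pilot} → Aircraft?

(FlightNo=83, Pilot=9): row 1 → Aircraft = P63 ✓
(FlightNo=86, Pilot=12): rows 2, 4 → Aircraft takes values {P19, P81} — violation
(FlightNo=85, Pilot=10): row 3 → Aircraft = P65 ✓
(FlightNo=85, Pilot=9): row 5 → Aircraft = P60 ✓
(FlightNo=79, Pilot=9): row 6 → Aircraft = P15 ✓
(FlightNo=83, Pilot=10): row 7 → Aircraft = P49 ✓
(FlightNo=80, Pilot=12): row 8 → Aircraft = P35 ✓
(FlightNo=80, Pilot=9): row 9 → Aircraft = P31 ✓
(FlightNo=79, Pilot=1): row 10 → Aircraft = P64 ✓
(FlightNo=80, Pilot=10): rows 11, 13 → Aircraft takes values {P24, P91} — violation
(FlightNo=83, Pilot=12): row 12 → Aircraft = P75 ✓
Two rows agree on {FlightNo, Pilot} but differ on Aircraft, so {FlightNo, Pilot} → Aircraft does not hold.

No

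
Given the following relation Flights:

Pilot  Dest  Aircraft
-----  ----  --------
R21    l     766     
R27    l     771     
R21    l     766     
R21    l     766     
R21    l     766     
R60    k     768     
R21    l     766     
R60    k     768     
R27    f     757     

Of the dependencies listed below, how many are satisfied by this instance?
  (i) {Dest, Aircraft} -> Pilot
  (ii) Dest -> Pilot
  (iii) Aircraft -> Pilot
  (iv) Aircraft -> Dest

3

(i) {Dest, Aircraft} -> Pilot: every LHS value maps to a single RHS value — holds.
(ii) Dest -> Pilot: Dest=l: 6 rows → Pilot takes values {R21, R27} — violation — fails.
(iii) Aircraft -> Pilot: every LHS value maps to a single RHS value — holds.
(iv) Aircraft -> Dest: every LHS value maps to a single RHS value — holds.
3 of the 4 dependencies hold.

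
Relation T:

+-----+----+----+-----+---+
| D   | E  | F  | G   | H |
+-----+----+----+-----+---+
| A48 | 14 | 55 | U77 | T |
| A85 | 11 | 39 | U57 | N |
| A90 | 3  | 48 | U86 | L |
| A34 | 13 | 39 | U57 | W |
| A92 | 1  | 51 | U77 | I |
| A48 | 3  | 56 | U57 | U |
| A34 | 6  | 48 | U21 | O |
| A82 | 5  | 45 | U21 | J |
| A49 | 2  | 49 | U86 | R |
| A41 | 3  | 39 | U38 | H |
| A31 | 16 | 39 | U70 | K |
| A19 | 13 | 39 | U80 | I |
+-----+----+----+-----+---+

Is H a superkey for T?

No

Two distinct rows share H=I, so H does not determine every attribute — not a superkey.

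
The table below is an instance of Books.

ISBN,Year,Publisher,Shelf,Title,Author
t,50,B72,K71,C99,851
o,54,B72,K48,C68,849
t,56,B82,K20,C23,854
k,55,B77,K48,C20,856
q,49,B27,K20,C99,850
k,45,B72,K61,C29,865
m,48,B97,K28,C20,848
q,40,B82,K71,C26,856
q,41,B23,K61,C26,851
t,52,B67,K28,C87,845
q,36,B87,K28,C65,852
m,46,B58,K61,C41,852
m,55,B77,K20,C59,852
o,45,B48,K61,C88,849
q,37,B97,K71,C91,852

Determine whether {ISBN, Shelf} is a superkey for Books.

Two distinct rows share (ISBN=q, Shelf=K71), so {ISBN, Shelf} does not determine every attribute — not a superkey.

No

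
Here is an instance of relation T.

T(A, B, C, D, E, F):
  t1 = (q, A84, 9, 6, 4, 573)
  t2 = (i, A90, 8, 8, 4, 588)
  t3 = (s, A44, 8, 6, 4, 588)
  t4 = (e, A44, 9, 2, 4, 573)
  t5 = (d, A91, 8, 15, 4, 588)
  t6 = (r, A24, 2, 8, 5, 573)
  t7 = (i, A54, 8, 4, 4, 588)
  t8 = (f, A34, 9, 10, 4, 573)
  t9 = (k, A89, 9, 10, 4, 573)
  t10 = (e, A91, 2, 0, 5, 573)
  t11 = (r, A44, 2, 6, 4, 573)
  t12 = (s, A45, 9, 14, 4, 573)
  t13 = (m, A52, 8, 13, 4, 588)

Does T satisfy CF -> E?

(C=9, F=573): rows 1, 4, 8, 9, 12 → E = 4, 4, 4, 4, 4 ✓
(C=8, F=588): rows 2, 3, 5, 7, 13 → E = 4, 4, 4, 4, 4 ✓
(C=2, F=573): rows 6, 10, 11 → E takes values {5, 4} — violation
Two rows agree on CF but differ on E, so CF -> E does not hold.

No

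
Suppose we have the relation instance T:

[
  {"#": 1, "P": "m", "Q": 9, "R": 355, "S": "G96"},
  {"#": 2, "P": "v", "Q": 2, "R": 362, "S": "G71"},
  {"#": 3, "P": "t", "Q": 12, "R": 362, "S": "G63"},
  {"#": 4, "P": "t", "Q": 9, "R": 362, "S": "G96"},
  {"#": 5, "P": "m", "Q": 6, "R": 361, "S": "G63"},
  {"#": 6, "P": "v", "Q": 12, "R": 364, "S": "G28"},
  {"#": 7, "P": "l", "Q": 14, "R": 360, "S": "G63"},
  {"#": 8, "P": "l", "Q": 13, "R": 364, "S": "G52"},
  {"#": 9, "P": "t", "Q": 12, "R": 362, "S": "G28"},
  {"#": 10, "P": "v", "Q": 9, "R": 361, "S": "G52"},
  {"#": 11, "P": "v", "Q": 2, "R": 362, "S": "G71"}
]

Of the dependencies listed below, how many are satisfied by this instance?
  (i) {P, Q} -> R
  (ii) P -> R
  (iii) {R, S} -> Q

2

(i) {P, Q} -> R: every LHS value maps to a single RHS value — holds.
(ii) P -> R: P=m: rows 1, 5 → R takes values {355, 361} — violation; P=v: rows 2, 6, 10, 11 → R takes values {362, 364, 361} — violation; P=l: rows 7, 8 → R takes values {360, 364} — violation — fails.
(iii) {R, S} -> Q: every LHS value maps to a single RHS value — holds.
2 of the 3 dependencies hold.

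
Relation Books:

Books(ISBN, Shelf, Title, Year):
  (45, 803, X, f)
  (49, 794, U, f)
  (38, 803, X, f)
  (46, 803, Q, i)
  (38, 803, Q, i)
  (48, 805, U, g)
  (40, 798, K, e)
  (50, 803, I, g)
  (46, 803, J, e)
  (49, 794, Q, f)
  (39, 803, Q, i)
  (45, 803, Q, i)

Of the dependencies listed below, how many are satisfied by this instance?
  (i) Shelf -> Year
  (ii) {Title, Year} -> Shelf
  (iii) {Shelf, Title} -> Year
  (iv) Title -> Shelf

(i) Shelf -> Year: Shelf=803: 8 rows → Year takes values {f, i, g, e} — violation — fails.
(ii) {Title, Year} -> Shelf: every LHS value maps to a single RHS value — holds.
(iii) {Shelf, Title} -> Year: every LHS value maps to a single RHS value — holds.
(iv) Title -> Shelf: Title=U: 2 rows → Shelf takes values {794, 805} — violation; Title=Q: 5 rows → Shelf takes values {803, 794} — violation — fails.
2 of the 4 dependencies hold.

2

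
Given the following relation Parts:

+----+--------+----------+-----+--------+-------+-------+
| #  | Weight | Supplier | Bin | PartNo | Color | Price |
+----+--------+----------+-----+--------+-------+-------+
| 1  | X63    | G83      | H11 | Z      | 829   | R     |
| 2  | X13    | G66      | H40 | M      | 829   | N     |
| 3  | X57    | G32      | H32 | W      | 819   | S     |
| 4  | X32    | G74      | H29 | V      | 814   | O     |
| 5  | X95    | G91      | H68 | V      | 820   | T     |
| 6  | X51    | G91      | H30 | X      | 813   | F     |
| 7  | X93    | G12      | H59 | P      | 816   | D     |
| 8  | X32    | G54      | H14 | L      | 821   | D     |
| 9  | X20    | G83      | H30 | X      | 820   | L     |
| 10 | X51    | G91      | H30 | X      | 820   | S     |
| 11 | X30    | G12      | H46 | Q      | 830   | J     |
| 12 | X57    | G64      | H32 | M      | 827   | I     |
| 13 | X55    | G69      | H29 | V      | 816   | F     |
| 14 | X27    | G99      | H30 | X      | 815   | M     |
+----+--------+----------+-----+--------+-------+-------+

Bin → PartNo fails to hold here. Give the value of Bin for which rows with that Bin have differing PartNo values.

H32

Bin=H11: row 1 → PartNo = Z ✓
Bin=H40: row 2 → PartNo = M ✓
Bin=H32: rows 3, 12 → PartNo takes values {W, M} — violation
Bin=H29: rows 4, 13 → PartNo = V, V ✓
Bin=H68: row 5 → PartNo = V ✓
Bin=H30: rows 6, 9, 10, 14 → PartNo = X, X, X, X ✓
Bin=H59: row 7 → PartNo = P ✓
Bin=H14: row 8 → PartNo = L ✓
Bin=H46: row 11 → PartNo = Q ✓
The only Bin value with inconsistent PartNo is Bin=H32.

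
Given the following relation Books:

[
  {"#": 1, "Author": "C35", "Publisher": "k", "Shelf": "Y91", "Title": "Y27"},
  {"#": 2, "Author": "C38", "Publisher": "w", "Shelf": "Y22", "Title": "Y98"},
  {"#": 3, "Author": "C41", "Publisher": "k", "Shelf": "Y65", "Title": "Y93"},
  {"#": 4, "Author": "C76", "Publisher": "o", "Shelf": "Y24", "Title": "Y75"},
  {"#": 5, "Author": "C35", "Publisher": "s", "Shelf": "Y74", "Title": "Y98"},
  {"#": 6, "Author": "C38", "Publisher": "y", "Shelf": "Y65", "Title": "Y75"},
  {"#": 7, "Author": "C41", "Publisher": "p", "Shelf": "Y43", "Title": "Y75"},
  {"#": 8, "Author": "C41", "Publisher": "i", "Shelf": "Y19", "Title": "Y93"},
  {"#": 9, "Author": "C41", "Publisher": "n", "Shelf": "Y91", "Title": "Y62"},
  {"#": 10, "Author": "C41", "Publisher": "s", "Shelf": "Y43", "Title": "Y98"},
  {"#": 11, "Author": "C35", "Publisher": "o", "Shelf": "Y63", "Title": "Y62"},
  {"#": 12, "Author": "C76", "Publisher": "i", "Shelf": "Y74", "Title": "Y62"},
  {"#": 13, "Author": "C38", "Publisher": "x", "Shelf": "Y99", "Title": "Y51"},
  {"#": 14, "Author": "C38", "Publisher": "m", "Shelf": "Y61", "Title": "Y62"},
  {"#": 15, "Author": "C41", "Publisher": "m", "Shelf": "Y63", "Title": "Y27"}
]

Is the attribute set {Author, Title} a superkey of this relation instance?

No

Rows 3 and 8 have the same {Author, Title} value (Author=C41, Title=Y93) but are distinct tuples, so {Author, Title} does not determine every attribute — not a superkey.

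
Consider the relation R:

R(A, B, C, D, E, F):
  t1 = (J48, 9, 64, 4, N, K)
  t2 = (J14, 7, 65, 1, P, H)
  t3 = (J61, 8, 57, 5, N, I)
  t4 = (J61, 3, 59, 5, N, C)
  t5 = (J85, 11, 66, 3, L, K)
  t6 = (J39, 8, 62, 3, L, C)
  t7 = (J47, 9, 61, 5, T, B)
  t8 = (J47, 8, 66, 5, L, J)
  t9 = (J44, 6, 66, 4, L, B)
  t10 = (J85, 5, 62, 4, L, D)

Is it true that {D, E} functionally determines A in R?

(D=4, E=N): row 1 → A = J48 ✓
(D=1, E=P): row 2 → A = J14 ✓
(D=5, E=N): rows 3, 4 → A = J61, J61 ✓
(D=3, E=L): rows 5, 6 → A takes values {J85, J39} — violation
(D=5, E=T): row 7 → A = J47 ✓
(D=5, E=L): row 8 → A = J47 ✓
(D=4, E=L): rows 9, 10 → A takes values {J44, J85} — violation
Two rows agree on {D, E} but differ on A, so {D, E} → A does not hold.

No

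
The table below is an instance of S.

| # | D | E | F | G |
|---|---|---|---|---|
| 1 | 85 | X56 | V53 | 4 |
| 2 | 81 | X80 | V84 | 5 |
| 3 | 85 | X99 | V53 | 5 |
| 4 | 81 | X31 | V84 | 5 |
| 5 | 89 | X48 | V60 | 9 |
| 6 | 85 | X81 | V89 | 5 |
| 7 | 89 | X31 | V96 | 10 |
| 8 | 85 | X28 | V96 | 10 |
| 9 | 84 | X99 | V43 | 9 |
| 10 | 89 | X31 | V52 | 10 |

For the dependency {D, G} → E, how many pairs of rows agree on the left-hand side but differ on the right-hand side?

(D=81, G=5): violating pairs (2,4) — 1 pair.
(D=85, G=5): violating pairs (3,6) — 1 pair.
(D=89, G=10): all 2 rows agree on E — 0 pairs.

2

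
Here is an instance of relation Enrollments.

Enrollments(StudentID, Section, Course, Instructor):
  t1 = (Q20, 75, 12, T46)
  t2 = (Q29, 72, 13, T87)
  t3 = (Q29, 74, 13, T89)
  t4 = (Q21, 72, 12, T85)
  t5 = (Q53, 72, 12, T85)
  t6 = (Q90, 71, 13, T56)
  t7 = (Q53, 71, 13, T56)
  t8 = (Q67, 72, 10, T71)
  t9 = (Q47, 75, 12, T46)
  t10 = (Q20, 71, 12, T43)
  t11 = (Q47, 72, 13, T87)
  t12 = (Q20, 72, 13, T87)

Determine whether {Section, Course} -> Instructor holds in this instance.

(Section=75, Course=12): rows 1, 9 → Instructor = T46, T46 ✓
(Section=72, Course=13): rows 2, 11, 12 → Instructor = T87, T87, T87 ✓
(Section=74, Course=13): row 3 → Instructor = T89 ✓
(Section=72, Course=12): rows 4, 5 → Instructor = T85, T85 ✓
(Section=71, Course=13): rows 6, 7 → Instructor = T56, T56 ✓
(Section=72, Course=10): row 8 → Instructor = T71 ✓
(Section=71, Course=12): row 10 → Instructor = T43 ✓
Every {Section, Course} value is associated with a single Instructor value, so {Section, Course} -> Instructor holds.

Yes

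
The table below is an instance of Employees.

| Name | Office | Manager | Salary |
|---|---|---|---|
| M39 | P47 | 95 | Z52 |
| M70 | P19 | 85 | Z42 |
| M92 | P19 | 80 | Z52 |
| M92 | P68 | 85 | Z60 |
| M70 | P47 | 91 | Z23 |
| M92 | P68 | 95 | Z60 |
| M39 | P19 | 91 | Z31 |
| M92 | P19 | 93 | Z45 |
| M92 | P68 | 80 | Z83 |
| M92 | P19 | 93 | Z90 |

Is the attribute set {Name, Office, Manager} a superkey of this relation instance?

No

Two distinct rows share (Name=M92, Office=P19, Manager=93), so {Name, Office, Manager} does not determine every attribute — not a superkey.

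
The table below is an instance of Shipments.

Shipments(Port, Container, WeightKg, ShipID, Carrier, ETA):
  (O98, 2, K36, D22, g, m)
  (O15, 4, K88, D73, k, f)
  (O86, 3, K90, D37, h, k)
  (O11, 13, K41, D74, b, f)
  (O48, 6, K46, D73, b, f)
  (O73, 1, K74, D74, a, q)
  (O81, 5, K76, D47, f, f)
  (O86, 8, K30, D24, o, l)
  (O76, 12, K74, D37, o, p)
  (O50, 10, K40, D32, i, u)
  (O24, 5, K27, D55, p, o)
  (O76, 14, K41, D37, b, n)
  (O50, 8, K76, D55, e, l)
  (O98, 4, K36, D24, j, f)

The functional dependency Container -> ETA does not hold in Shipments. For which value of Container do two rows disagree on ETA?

Container=2: 1 row → ETA = m ✓
Container=4: 2 rows → ETA = f, f ✓
Container=3: 1 row → ETA = k ✓
Container=13: 1 row → ETA = f ✓
Container=6: 1 row → ETA = f ✓
Container=1: 1 row → ETA = q ✓
Container=5: 2 rows → ETA takes values {f, o} — violation
Container=8: 2 rows → ETA = l, l ✓
Container=12: 1 row → ETA = p ✓
Container=10: 1 row → ETA = u ✓
Container=14: 1 row → ETA = n ✓
The only Container value with inconsistent ETA is Container=5.

5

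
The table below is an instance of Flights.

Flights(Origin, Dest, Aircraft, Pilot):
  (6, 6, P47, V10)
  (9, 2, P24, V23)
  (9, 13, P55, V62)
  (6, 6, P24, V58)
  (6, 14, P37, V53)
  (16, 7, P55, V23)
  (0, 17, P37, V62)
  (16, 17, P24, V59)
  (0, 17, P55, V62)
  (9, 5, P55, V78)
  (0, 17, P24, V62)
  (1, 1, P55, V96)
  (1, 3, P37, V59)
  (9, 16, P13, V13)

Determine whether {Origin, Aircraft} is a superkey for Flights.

Two distinct rows share (Origin=9, Aircraft=P55), so {Origin, Aircraft} does not determine every attribute — not a superkey.

No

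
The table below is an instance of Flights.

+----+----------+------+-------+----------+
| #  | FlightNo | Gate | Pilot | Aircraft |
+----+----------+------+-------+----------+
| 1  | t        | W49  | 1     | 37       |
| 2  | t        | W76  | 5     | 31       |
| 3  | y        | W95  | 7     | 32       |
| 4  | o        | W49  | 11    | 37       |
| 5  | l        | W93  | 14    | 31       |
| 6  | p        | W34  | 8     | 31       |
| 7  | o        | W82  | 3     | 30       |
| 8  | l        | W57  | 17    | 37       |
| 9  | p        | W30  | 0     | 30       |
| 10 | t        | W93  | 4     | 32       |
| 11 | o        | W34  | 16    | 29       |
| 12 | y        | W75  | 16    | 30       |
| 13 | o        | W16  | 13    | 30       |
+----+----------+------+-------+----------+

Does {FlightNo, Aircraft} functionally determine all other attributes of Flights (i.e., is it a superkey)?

Rows 7 and 13 have the same {FlightNo, Aircraft} value (FlightNo=o, Aircraft=30) but are distinct tuples, so {FlightNo, Aircraft} does not determine every attribute — not a superkey.

No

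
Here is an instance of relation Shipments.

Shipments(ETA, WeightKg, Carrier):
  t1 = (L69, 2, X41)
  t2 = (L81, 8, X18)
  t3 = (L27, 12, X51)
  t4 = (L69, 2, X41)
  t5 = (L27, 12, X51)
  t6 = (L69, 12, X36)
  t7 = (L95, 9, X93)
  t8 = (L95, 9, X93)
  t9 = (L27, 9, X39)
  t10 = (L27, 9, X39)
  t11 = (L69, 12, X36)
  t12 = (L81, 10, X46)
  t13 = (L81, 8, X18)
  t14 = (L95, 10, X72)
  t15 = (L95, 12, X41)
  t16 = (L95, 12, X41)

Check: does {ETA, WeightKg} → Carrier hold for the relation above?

Yes

(ETA=L69, WeightKg=2): rows 1, 4 → Carrier = X41, X41 ✓
(ETA=L81, WeightKg=8): rows 2, 13 → Carrier = X18, X18 ✓
(ETA=L27, WeightKg=12): rows 3, 5 → Carrier = X51, X51 ✓
(ETA=L69, WeightKg=12): rows 6, 11 → Carrier = X36, X36 ✓
(ETA=L95, WeightKg=9): rows 7, 8 → Carrier = X93, X93 ✓
(ETA=L27, WeightKg=9): rows 9, 10 → Carrier = X39, X39 ✓
(ETA=L81, WeightKg=10): row 12 → Carrier = X46 ✓
(ETA=L95, WeightKg=10): row 14 → Carrier = X72 ✓
(ETA=L95, WeightKg=12): rows 15, 16 → Carrier = X41, X41 ✓
Every {ETA, WeightKg} value is associated with a single Carrier value, so {ETA, WeightKg} → Carrier holds.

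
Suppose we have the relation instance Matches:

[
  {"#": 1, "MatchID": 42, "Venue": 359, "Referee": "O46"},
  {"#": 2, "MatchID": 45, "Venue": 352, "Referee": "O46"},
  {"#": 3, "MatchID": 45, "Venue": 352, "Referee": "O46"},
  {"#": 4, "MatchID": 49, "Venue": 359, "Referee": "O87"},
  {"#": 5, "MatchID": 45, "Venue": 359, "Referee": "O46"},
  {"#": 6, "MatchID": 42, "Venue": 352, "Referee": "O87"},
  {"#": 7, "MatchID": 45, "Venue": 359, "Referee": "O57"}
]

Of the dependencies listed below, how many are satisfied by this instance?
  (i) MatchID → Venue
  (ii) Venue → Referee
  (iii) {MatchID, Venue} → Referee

0

(i) MatchID → Venue: MatchID=42: rows 1, 6 → Venue takes values {359, 352} — violation; MatchID=45: rows 2, 3, 5, 7 → Venue takes values {352, 359} — violation — fails.
(ii) Venue → Referee: Venue=359: rows 1, 4, 5, 7 → Referee takes values {O46, O87, O57} — violation; Venue=352: rows 2, 3, 6 → Referee takes values {O46, O87} — violation — fails.
(iii) {MatchID, Venue} → Referee: (MatchID=45, Venue=359): rows 5, 7 → Referee takes values {O46, O57} — violation — fails.
None of the 3 dependencies hold.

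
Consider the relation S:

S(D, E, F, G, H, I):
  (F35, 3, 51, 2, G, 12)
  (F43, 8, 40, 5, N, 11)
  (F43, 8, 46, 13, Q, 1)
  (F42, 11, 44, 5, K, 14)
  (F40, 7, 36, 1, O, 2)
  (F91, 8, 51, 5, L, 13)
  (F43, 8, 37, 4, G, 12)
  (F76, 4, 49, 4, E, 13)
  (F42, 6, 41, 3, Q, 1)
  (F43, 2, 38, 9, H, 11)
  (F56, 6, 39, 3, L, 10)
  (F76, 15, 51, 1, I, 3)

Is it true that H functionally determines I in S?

H=G: 2 rows → I = 12, 12 ✓
H=N: 1 row → I = 11 ✓
H=Q: 2 rows → I = 1, 1 ✓
H=K: 1 row → I = 14 ✓
H=O: 1 row → I = 2 ✓
H=L: 2 rows → I takes values {13, 10} — violation
H=E: 1 row → I = 13 ✓
H=H: 1 row → I = 11 ✓
H=I: 1 row → I = 3 ✓
Two rows agree on H but differ on I, so H → I does not hold.

No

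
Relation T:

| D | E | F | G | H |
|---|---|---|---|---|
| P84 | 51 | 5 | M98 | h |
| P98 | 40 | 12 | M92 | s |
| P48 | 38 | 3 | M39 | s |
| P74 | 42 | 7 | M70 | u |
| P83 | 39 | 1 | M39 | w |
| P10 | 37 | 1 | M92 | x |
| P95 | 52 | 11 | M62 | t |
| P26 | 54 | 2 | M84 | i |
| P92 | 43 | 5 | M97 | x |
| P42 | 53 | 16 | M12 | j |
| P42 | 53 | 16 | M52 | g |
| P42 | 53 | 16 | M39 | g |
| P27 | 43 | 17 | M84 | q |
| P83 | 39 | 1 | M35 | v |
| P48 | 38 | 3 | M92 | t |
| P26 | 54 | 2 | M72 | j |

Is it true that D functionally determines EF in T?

D=P84: 1 row → {E,F} = (51, 5) ✓
D=P98: 1 row → {E,F} = (40, 12) ✓
D=P48: 2 rows → {E,F} = (38, 3), (38, 3) ✓
D=P74: 1 row → {E,F} = (42, 7) ✓
D=P83: 2 rows → {E,F} = (39, 1), (39, 1) ✓
D=P10: 1 row → {E,F} = (37, 1) ✓
D=P95: 1 row → {E,F} = (52, 11) ✓
D=P26: 2 rows → {E,F} = (54, 2), (54, 2) ✓
D=P92: 1 row → {E,F} = (43, 5) ✓
D=P42: 3 rows → {E,F} = (53, 16), (53, 16), (53, 16) ✓
D=P27: 1 row → {E,F} = (43, 17) ✓
Every D value is associated with a single EF value, so D -> EF holds.

Yes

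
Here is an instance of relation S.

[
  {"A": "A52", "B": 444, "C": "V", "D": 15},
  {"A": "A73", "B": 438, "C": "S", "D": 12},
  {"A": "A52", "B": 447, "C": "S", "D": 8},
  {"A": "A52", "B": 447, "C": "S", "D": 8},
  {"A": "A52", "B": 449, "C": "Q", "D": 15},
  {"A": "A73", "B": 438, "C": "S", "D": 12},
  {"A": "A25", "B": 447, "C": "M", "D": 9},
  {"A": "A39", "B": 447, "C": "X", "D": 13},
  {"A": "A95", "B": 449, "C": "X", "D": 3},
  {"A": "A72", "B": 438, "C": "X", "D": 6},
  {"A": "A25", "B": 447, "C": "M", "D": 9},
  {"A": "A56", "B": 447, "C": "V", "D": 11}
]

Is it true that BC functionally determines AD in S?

Yes

(B=444, C=V): 1 row → {A,D} = (A52, 15) ✓
(B=438, C=S): 2 rows → {A,D} = (A73, 12), (A73, 12) ✓
(B=447, C=S): 2 rows → {A,D} = (A52, 8), (A52, 8) ✓
(B=449, C=Q): 1 row → {A,D} = (A52, 15) ✓
(B=447, C=M): 2 rows → {A,D} = (A25, 9), (A25, 9) ✓
(B=447, C=X): 1 row → {A,D} = (A39, 13) ✓
(B=449, C=X): 1 row → {A,D} = (A95, 3) ✓
(B=438, C=X): 1 row → {A,D} = (A72, 6) ✓
(B=447, C=V): 1 row → {A,D} = (A56, 11) ✓
Every BC value is associated with a single AD value, so BC → AD holds.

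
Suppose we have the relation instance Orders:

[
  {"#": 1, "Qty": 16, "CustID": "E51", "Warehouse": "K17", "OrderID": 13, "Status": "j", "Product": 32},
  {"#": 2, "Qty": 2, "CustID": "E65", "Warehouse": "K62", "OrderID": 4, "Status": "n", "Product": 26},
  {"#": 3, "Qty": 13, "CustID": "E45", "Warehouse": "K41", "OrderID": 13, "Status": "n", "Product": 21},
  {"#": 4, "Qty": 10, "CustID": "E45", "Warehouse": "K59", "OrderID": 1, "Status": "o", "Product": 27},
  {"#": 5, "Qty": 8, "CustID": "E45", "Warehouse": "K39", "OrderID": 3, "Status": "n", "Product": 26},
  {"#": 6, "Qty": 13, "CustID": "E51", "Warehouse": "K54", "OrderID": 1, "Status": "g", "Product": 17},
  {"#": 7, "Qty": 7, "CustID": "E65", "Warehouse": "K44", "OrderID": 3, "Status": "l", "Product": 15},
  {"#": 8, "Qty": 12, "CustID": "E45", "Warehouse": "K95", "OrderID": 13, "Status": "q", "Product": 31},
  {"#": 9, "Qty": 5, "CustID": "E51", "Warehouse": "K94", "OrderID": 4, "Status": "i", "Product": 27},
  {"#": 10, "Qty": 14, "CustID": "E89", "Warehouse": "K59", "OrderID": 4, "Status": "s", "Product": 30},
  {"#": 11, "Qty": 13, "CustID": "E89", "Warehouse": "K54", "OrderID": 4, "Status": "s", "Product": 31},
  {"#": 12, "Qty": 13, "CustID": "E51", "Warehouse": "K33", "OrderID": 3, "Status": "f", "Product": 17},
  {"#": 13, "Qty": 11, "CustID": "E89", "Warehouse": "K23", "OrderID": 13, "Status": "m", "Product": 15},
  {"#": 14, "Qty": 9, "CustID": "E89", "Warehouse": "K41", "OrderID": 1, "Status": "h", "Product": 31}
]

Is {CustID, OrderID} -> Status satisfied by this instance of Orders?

No

(CustID=E51, OrderID=13): row 1 → Status = j ✓
(CustID=E65, OrderID=4): row 2 → Status = n ✓
(CustID=E45, OrderID=13): rows 3, 8 → Status takes values {n, q} — violation
(CustID=E45, OrderID=1): row 4 → Status = o ✓
(CustID=E45, OrderID=3): row 5 → Status = n ✓
(CustID=E51, OrderID=1): row 6 → Status = g ✓
(CustID=E65, OrderID=3): row 7 → Status = l ✓
(CustID=E51, OrderID=4): row 9 → Status = i ✓
(CustID=E89, OrderID=4): rows 10, 11 → Status = s, s ✓
(CustID=E51, OrderID=3): row 12 → Status = f ✓
(CustID=E89, OrderID=13): row 13 → Status = m ✓
(CustID=E89, OrderID=1): row 14 → Status = h ✓
Two rows agree on {CustID, OrderID} but differ on Status, so {CustID, OrderID} -> Status does not hold.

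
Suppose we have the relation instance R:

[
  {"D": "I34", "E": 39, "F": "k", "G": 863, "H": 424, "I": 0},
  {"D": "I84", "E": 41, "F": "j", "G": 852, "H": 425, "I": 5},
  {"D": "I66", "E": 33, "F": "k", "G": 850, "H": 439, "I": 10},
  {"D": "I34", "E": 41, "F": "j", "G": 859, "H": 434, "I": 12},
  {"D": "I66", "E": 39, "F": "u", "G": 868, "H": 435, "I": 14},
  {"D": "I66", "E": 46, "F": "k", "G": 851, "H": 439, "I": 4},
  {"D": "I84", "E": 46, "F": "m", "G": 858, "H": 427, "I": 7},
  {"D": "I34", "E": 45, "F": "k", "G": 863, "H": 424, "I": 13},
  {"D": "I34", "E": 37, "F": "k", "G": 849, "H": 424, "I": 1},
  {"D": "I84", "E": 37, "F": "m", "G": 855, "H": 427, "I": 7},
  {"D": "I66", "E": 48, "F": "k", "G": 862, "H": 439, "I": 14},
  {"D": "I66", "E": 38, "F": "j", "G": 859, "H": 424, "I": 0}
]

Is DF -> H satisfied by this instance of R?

Yes

(D=I34, F=k): 3 rows → H = 424, 424, 424 ✓
(D=I84, F=j): 1 row → H = 425 ✓
(D=I66, F=k): 3 rows → H = 439, 439, 439 ✓
(D=I34, F=j): 1 row → H = 434 ✓
(D=I66, F=u): 1 row → H = 435 ✓
(D=I84, F=m): 2 rows → H = 427, 427 ✓
(D=I66, F=j): 1 row → H = 424 ✓
Every DF value is associated with a single H value, so DF -> H holds.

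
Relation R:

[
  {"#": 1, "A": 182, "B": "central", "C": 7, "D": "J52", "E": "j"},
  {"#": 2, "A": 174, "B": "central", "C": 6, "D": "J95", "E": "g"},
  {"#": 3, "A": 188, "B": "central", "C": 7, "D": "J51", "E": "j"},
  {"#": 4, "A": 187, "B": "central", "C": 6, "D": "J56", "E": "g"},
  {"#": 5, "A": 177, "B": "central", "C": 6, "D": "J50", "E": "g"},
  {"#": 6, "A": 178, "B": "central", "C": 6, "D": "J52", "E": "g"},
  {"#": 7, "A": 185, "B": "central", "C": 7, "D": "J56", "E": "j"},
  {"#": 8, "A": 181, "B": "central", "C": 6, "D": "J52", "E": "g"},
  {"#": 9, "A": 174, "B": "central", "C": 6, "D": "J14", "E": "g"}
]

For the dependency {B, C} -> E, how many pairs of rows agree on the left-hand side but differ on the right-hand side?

0

(B=central, C=7): all 3 rows agree on E — 0 pairs.
(B=central, C=6): all 6 rows agree on E — 0 pairs.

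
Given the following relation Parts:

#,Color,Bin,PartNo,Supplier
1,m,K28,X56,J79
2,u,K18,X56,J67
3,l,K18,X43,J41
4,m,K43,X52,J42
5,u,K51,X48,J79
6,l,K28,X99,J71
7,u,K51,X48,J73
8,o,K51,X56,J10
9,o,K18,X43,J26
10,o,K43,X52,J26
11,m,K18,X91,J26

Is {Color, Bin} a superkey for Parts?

Rows 5 and 7 have the same {Color, Bin} value (Color=u, Bin=K51) but are distinct tuples, so {Color, Bin} does not determine every attribute — not a superkey.

No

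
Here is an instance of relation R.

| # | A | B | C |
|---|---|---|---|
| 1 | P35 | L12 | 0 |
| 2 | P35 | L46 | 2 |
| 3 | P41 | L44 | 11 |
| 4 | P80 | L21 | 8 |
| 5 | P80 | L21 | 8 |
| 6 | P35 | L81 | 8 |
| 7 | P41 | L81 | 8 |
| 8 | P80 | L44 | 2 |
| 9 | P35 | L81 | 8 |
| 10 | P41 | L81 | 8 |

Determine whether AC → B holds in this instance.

(A=P35, C=0): row 1 → B = L12 ✓
(A=P35, C=2): row 2 → B = L46 ✓
(A=P41, C=11): row 3 → B = L44 ✓
(A=P80, C=8): rows 4, 5 → B = L21, L21 ✓
(A=P35, C=8): rows 6, 9 → B = L81, L81 ✓
(A=P41, C=8): rows 7, 10 → B = L81, L81 ✓
(A=P80, C=2): row 8 → B = L44 ✓
Every AC value is associated with a single B value, so AC → B holds.

Yes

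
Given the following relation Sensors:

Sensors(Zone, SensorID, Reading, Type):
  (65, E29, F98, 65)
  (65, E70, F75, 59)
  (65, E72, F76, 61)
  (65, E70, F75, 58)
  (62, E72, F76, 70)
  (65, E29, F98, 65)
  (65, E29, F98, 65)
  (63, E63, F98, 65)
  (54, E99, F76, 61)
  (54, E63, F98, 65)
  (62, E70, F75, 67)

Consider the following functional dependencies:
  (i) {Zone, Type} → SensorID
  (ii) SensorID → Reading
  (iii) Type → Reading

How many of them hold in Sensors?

(i) {Zone, Type} → SensorID: every LHS value maps to a single RHS value — holds.
(ii) SensorID → Reading: every LHS value maps to a single RHS value — holds.
(iii) Type → Reading: every LHS value maps to a single RHS value — holds.
3 of the 3 dependencies hold.

3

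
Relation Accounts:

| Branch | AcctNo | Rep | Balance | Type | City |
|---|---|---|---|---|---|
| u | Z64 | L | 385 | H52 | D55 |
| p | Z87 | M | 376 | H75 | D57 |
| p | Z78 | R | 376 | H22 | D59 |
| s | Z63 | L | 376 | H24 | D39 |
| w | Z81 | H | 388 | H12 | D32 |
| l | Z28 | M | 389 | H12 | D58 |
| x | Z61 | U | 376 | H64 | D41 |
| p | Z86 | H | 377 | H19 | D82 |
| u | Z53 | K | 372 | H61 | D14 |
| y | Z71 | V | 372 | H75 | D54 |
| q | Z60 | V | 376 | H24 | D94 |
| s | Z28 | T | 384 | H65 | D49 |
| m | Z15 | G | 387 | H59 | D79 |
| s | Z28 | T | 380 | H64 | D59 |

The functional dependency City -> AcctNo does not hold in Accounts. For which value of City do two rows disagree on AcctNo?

D59

City=D55: 1 row → AcctNo = Z64 ✓
City=D57: 1 row → AcctNo = Z87 ✓
City=D59: 2 rows → AcctNo takes values {Z78, Z28} — violation
City=D39: 1 row → AcctNo = Z63 ✓
City=D32: 1 row → AcctNo = Z81 ✓
City=D58: 1 row → AcctNo = Z28 ✓
City=D41: 1 row → AcctNo = Z61 ✓
City=D82: 1 row → AcctNo = Z86 ✓
City=D14: 1 row → AcctNo = Z53 ✓
City=D54: 1 row → AcctNo = Z71 ✓
City=D94: 1 row → AcctNo = Z60 ✓
City=D49: 1 row → AcctNo = Z28 ✓
City=D79: 1 row → AcctNo = Z15 ✓
The only City value with inconsistent AcctNo is City=D59.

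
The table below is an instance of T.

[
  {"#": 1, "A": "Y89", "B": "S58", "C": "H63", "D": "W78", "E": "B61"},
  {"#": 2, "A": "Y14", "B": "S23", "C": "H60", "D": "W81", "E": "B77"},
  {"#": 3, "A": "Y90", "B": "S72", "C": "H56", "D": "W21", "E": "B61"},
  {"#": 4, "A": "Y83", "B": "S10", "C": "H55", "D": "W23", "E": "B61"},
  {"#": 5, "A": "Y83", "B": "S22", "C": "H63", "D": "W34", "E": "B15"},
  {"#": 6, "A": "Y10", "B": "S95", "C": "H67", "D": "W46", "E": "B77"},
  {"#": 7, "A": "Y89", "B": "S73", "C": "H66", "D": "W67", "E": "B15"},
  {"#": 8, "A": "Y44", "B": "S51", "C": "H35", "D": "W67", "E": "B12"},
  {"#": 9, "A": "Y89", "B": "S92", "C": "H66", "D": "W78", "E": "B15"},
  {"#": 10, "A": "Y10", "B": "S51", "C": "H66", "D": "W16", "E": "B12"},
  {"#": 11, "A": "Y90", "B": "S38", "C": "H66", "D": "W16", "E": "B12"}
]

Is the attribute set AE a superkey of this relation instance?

No

Rows 7 and 9 have the same AE value (A=Y89, E=B15) but are distinct tuples, so AE does not determine every attribute — not a superkey.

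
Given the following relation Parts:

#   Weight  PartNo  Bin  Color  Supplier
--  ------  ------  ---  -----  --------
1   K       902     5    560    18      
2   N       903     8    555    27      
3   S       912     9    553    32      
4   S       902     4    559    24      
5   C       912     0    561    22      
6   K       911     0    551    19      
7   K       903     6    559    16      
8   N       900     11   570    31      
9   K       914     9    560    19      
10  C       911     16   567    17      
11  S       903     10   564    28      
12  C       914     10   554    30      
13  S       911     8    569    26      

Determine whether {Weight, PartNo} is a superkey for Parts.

Yes

All 13 rows have distinct {Weight, PartNo} values, so {Weight, PartNo} → (all attributes) holds and {Weight, PartNo} is a superkey.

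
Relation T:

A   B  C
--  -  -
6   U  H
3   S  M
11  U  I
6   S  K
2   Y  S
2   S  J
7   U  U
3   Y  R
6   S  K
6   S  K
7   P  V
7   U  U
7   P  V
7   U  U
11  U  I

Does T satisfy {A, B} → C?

Yes

(A=6, B=U): 1 row → C = H ✓
(A=3, B=S): 1 row → C = M ✓
(A=11, B=U): 2 rows → C = I, I ✓
(A=6, B=S): 3 rows → C = K, K, K ✓
(A=2, B=Y): 1 row → C = S ✓
(A=2, B=S): 1 row → C = J ✓
(A=7, B=U): 3 rows → C = U, U, U ✓
(A=3, B=Y): 1 row → C = R ✓
(A=7, B=P): 2 rows → C = V, V ✓
Every {A, B} value is associated with a single C value, so {A, B} → C holds.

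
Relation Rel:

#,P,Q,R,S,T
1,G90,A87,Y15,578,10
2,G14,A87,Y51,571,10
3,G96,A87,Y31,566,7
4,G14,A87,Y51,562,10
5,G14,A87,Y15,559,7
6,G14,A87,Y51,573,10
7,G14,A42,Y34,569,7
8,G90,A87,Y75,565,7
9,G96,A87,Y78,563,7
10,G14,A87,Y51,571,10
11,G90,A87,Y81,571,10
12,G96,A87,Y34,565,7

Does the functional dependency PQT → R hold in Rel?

(P=G90, Q=A87, T=10): rows 1, 11 → R takes values {Y15, Y81} — violation
(P=G14, Q=A87, T=10): rows 2, 4, 6, 10 → R = Y51, Y51, Y51, Y51 ✓
(P=G96, Q=A87, T=7): rows 3, 9, 12 → R takes values {Y31, Y78, Y34} — violation
(P=G14, Q=A87, T=7): row 5 → R = Y15 ✓
(P=G14, Q=A42, T=7): row 7 → R = Y34 ✓
(P=G90, Q=A87, T=7): row 8 → R = Y75 ✓
Two rows agree on PQT but differ on R, so PQT → R does not hold.

No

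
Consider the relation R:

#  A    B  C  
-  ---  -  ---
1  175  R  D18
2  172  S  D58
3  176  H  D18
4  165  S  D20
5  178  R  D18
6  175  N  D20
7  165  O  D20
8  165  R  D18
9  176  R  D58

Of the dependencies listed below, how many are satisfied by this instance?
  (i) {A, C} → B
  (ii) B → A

(i) {A, C} → B: (A=165, C=D20): rows 4, 7 → B takes values {S, O} — violation — fails.
(ii) B → A: B=R: rows 1, 5, 8, 9 → A takes values {175, 178, 165, 176} — violation; B=S: rows 2, 4 → A takes values {172, 165} — violation — fails.
None of the 2 dependencies hold.

0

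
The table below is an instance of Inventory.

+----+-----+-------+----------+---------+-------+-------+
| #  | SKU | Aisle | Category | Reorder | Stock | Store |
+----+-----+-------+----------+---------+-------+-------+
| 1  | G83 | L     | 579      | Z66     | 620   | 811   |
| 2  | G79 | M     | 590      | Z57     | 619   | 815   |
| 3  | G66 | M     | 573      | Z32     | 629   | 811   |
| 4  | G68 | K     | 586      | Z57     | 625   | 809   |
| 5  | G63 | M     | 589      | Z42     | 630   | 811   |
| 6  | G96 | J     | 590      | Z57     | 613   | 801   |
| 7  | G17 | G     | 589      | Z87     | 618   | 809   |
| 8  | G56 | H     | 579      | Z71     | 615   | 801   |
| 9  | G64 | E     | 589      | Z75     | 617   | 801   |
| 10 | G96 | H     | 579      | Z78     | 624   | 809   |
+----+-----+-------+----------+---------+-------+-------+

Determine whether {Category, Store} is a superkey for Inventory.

All 10 rows have distinct {Category, Store} values, so {Category, Store} → (all attributes) holds and {Category, Store} is a superkey.

Yes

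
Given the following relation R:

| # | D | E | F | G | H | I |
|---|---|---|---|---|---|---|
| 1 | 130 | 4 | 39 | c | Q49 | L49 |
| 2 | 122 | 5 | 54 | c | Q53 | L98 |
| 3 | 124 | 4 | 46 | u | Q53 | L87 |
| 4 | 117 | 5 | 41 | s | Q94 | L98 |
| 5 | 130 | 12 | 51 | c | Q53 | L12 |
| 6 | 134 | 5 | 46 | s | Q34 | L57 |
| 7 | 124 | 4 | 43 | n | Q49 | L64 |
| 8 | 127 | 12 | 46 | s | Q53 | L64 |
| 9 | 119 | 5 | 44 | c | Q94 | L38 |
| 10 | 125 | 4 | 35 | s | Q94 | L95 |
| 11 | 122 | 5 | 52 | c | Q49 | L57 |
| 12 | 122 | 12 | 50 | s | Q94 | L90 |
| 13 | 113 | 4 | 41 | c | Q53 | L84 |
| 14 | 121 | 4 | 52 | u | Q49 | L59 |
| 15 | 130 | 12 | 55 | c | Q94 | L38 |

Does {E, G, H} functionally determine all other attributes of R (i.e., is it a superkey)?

Yes

All 15 rows have distinct {E, G, H} values, so {E, G, H} → (all attributes) holds and {E, G, H} is a superkey.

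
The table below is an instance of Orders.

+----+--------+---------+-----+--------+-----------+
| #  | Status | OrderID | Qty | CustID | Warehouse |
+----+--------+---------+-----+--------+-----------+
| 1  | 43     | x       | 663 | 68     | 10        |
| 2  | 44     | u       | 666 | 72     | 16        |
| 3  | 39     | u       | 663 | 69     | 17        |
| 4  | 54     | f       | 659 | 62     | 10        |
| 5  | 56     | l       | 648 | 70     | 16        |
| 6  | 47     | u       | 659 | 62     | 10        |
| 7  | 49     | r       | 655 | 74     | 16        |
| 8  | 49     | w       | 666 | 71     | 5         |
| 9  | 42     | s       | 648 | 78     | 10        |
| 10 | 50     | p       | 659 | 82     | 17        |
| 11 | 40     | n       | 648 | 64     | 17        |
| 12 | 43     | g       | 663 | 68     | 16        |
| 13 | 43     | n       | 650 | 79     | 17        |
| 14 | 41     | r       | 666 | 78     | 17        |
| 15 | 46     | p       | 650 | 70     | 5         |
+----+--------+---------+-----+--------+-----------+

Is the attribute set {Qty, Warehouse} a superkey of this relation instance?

No

Rows 4 and 6 have the same {Qty, Warehouse} value (Qty=659, Warehouse=10) but are distinct tuples, so {Qty, Warehouse} does not determine every attribute — not a superkey.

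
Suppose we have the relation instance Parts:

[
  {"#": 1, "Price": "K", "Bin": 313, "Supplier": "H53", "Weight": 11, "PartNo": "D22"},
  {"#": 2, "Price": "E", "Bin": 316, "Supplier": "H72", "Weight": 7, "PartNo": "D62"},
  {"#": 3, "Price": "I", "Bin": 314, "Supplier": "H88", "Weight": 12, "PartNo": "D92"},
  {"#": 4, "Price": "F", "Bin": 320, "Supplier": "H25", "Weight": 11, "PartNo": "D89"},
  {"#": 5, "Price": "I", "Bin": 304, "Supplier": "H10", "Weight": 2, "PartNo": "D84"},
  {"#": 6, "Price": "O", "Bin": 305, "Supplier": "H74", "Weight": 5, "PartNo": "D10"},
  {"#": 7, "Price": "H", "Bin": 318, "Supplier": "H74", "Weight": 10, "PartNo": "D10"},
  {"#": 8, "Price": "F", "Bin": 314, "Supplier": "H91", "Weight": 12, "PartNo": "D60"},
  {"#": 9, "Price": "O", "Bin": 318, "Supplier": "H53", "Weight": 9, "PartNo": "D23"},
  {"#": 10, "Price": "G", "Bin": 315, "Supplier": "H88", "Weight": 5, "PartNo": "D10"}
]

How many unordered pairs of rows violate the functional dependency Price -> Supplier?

Price=I: violating pairs (3,5) — 1 pair.
Price=F: violating pairs (4,8) — 1 pair.
Price=O: violating pairs (6,9) — 1 pair.

3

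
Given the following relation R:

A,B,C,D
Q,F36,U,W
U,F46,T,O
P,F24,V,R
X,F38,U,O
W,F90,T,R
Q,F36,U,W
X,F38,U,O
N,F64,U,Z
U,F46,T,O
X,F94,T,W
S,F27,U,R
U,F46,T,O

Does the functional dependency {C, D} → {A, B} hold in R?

(C=U, D=W): 2 rows → {A,B} = (Q, F36), (Q, F36) ✓
(C=T, D=O): 3 rows → {A,B} = (U, F46), (U, F46), (U, F46) ✓
(C=V, D=R): 1 row → {A,B} = (P, F24) ✓
(C=U, D=O): 2 rows → {A,B} = (X, F38), (X, F38) ✓
(C=T, D=R): 1 row → {A,B} = (W, F90) ✓
(C=U, D=Z): 1 row → {A,B} = (N, F64) ✓
(C=T, D=W): 1 row → {A,B} = (X, F94) ✓
(C=U, D=R): 1 row → {A,B} = (S, F27) ✓
Every {C, D} value is associated with a single {A, B} value, so {C, D} → {A, B} holds.

Yes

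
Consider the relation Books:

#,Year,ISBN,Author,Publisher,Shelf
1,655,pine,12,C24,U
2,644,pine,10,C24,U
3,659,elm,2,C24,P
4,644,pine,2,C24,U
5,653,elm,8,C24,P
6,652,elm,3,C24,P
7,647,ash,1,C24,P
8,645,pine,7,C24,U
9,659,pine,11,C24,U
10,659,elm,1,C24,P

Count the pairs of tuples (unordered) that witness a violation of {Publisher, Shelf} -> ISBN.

(Publisher=C24, Shelf=U): all 5 rows agree on ISBN — 0 pairs.
(Publisher=C24, Shelf=P): violating pairs (3,7), (5,7), (6,7), (7,10) — 4 pairs.

4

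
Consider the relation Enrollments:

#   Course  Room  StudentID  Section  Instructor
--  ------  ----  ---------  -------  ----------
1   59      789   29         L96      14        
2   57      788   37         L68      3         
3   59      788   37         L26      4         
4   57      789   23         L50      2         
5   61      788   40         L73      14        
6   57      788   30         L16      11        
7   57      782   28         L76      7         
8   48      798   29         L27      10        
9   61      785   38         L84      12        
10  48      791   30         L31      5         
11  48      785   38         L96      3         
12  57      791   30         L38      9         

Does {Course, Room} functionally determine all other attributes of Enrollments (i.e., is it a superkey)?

No

Rows 2 and 6 have the same {Course, Room} value (Course=57, Room=788) but are distinct tuples, so {Course, Room} does not determine every attribute — not a superkey.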